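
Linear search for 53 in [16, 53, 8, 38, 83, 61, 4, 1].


i=0: 16!=53
i=1: 53==53 found!

Found at 1, 2 comps


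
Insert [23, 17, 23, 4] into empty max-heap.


Insert 23: [23]
Insert 17: [23, 17]
Insert 23: [23, 17, 23]
Insert 4: [23, 17, 23, 4]

Final heap: [23, 17, 23, 4]


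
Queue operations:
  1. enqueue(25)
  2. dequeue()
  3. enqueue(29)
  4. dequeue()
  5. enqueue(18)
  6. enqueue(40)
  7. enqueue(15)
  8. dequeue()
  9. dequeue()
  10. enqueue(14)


enqueue(25) -> [25]
dequeue()->25, []
enqueue(29) -> [29]
dequeue()->29, []
enqueue(18) -> [18]
enqueue(40) -> [18, 40]
enqueue(15) -> [18, 40, 15]
dequeue()->18, [40, 15]
dequeue()->40, [15]
enqueue(14) -> [15, 14]

Final queue: [15, 14]


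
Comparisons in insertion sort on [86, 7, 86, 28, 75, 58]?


Algorithm: insertion sort
Input: [86, 7, 86, 28, 75, 58]
Sorted: [7, 28, 58, 75, 86, 86]

12


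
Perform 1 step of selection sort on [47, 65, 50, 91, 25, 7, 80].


Initial: [47, 65, 50, 91, 25, 7, 80]
Step 1: min=7 at 5
  Swap: [7, 65, 50, 91, 25, 47, 80]

After 1 step: [7, 65, 50, 91, 25, 47, 80]


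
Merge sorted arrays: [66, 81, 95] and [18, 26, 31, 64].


Take 18 from B
Take 26 from B
Take 31 from B
Take 64 from B

Merged: [18, 26, 31, 64, 66, 81, 95]


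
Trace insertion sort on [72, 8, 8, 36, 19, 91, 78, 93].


Initial: [72, 8, 8, 36, 19, 91, 78, 93]
Insert 8: [8, 72, 8, 36, 19, 91, 78, 93]
Insert 8: [8, 8, 72, 36, 19, 91, 78, 93]
Insert 36: [8, 8, 36, 72, 19, 91, 78, 93]
Insert 19: [8, 8, 19, 36, 72, 91, 78, 93]
Insert 91: [8, 8, 19, 36, 72, 91, 78, 93]
Insert 78: [8, 8, 19, 36, 72, 78, 91, 93]
Insert 93: [8, 8, 19, 36, 72, 78, 91, 93]

Sorted: [8, 8, 19, 36, 72, 78, 91, 93]


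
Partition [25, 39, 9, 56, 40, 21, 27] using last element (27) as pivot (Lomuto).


Pivot: 27
  25 <= 27: advance i (no swap)
  9 <= 27: swap -> [25, 9, 39, 56, 40, 21, 27]
  21 <= 27: swap -> [25, 9, 21, 56, 40, 39, 27]
Place pivot at 3: [25, 9, 21, 27, 40, 39, 56]

Partitioned: [25, 9, 21, 27, 40, 39, 56]


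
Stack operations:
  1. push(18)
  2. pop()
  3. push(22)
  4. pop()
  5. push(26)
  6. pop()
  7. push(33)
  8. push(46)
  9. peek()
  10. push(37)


push(18) -> [18]
pop()->18, []
push(22) -> [22]
pop()->22, []
push(26) -> [26]
pop()->26, []
push(33) -> [33]
push(46) -> [33, 46]
peek()->46
push(37) -> [33, 46, 37]

Final stack: [33, 46, 37]


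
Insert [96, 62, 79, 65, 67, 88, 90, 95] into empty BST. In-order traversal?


Insert 96: root
Insert 62: L from 96
Insert 79: L from 96 -> R from 62
Insert 65: L from 96 -> R from 62 -> L from 79
Insert 67: L from 96 -> R from 62 -> L from 79 -> R from 65
Insert 88: L from 96 -> R from 62 -> R from 79
Insert 90: L from 96 -> R from 62 -> R from 79 -> R from 88
Insert 95: L from 96 -> R from 62 -> R from 79 -> R from 88 -> R from 90

In-order: [62, 65, 67, 79, 88, 90, 95, 96]


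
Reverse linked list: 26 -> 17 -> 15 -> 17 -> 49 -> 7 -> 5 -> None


Step 1: curr=26, set curr.next=prev(None) | reversed so far: 26
Step 2: curr=17, set curr.next=prev(26) | reversed so far: 17 -> 26
Step 3: curr=15, set curr.next=prev(17) | reversed so far: 15 -> 17 -> 26
Step 4: curr=17, set curr.next=prev(15) | reversed so far: 17 -> 15 -> 17 -> 26
Step 5: curr=49, set curr.next=prev(17) | reversed so far: 49 -> 17 -> 15 -> 17 -> 26
Step 6: curr=7, set curr.next=prev(49) | reversed so far: 7 -> 49 -> 17 -> 15 -> 17 -> 26
Step 7: curr=5, set curr.next=prev(7) | reversed so far: 5 -> 7 -> 49 -> 17 -> 15 -> 17 -> 26

5 -> 7 -> 49 -> 17 -> 15 -> 17 -> 26 -> None


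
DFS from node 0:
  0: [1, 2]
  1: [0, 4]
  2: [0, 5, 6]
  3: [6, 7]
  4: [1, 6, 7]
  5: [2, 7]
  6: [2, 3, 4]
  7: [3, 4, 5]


Visit 0, push [2, 1]
Visit 1, push [4]
Visit 4, push [7, 6]
Visit 6, push [3, 2]
Visit 2, push [5]
Visit 5, push [7]
Visit 7, push [3]
Visit 3, push []

DFS order: [0, 1, 4, 6, 2, 5, 7, 3]


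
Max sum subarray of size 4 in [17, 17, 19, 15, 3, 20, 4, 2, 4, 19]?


[0:4]: 68
[1:5]: 54
[2:6]: 57
[3:7]: 42
[4:8]: 29
[5:9]: 30
[6:10]: 29

Max: 68 at [0:4]


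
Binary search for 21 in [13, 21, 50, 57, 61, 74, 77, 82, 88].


Step 1: lo=0, hi=8, mid=4, val=61
Step 2: lo=0, hi=3, mid=1, val=21

Found at index 1


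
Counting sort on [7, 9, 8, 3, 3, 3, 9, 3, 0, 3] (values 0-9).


Input: [7, 9, 8, 3, 3, 3, 9, 3, 0, 3]
Counts: [1, 0, 0, 5, 0, 0, 0, 1, 1, 2]

Sorted: [0, 3, 3, 3, 3, 3, 7, 8, 9, 9]


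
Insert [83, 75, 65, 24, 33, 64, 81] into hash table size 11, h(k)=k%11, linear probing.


Insert 83: h=6 -> slot 6
Insert 75: h=9 -> slot 9
Insert 65: h=10 -> slot 10
Insert 24: h=2 -> slot 2
Insert 33: h=0 -> slot 0
Insert 64: h=9, 3 probes -> slot 1
Insert 81: h=4 -> slot 4

Table: [33, 64, 24, None, 81, None, 83, None, None, 75, 65]


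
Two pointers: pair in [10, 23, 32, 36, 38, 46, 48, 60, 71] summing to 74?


lo=0(10)+hi=8(71)=81
lo=0(10)+hi=7(60)=70
lo=1(23)+hi=7(60)=83
lo=1(23)+hi=6(48)=71
lo=2(32)+hi=6(48)=80
lo=2(32)+hi=5(46)=78
lo=2(32)+hi=4(38)=70
lo=3(36)+hi=4(38)=74

Yes: 36+38=74


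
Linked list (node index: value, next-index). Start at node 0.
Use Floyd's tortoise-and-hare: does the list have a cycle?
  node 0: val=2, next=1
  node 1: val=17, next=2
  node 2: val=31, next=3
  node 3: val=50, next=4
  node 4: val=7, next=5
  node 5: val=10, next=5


Floyd's tortoise (slow, +1) and hare (fast, +2):
  init: slow=0, fast=0
  step 1: slow=1, fast=2
  step 2: slow=2, fast=4
  step 3: slow=3, fast=5
  step 4: slow=4, fast=5
  step 5: slow=5, fast=5
  slow == fast at node 5: cycle detected

Cycle: yes


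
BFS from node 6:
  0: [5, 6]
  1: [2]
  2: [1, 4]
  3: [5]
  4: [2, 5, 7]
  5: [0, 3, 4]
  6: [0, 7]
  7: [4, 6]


Visit 6, enqueue [0, 7]
Visit 0, enqueue [5]
Visit 7, enqueue [4]
Visit 5, enqueue [3]
Visit 4, enqueue [2]
Visit 3, enqueue []
Visit 2, enqueue [1]
Visit 1, enqueue []

BFS order: [6, 0, 7, 5, 4, 3, 2, 1]


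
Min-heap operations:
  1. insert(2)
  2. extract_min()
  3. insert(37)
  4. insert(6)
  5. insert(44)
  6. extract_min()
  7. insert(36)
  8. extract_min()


insert(2) -> [2]
extract_min()->2, []
insert(37) -> [37]
insert(6) -> [6, 37]
insert(44) -> [6, 37, 44]
extract_min()->6, [37, 44]
insert(36) -> [36, 44, 37]
extract_min()->36, [37, 44]

Final heap: [37, 44]


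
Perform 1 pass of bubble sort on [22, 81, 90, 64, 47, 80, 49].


Initial: [22, 81, 90, 64, 47, 80, 49]
Pass 1: [22, 81, 64, 47, 80, 49, 90] (4 swaps)

After 1 pass: [22, 81, 64, 47, 80, 49, 90]


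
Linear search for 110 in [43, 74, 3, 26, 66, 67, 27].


i=0: 43!=110
i=1: 74!=110
i=2: 3!=110
i=3: 26!=110
i=4: 66!=110
i=5: 67!=110
i=6: 27!=110

Not found, 7 comps


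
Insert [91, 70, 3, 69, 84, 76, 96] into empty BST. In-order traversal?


Insert 91: root
Insert 70: L from 91
Insert 3: L from 91 -> L from 70
Insert 69: L from 91 -> L from 70 -> R from 3
Insert 84: L from 91 -> R from 70
Insert 76: L from 91 -> R from 70 -> L from 84
Insert 96: R from 91

In-order: [3, 69, 70, 76, 84, 91, 96]


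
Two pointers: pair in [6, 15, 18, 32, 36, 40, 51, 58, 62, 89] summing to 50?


lo=0(6)+hi=9(89)=95
lo=0(6)+hi=8(62)=68
lo=0(6)+hi=7(58)=64
lo=0(6)+hi=6(51)=57
lo=0(6)+hi=5(40)=46
lo=1(15)+hi=5(40)=55
lo=1(15)+hi=4(36)=51
lo=1(15)+hi=3(32)=47
lo=2(18)+hi=3(32)=50

Yes: 18+32=50


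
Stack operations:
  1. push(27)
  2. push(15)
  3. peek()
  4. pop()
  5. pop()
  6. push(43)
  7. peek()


push(27) -> [27]
push(15) -> [27, 15]
peek()->15
pop()->15, [27]
pop()->27, []
push(43) -> [43]
peek()->43

Final stack: [43]


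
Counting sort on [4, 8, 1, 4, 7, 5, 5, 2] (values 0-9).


Input: [4, 8, 1, 4, 7, 5, 5, 2]
Counts: [0, 1, 1, 0, 2, 2, 0, 1, 1, 0]

Sorted: [1, 2, 4, 4, 5, 5, 7, 8]


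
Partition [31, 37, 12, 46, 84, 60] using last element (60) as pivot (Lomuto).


Pivot: 60
  31 <= 60: advance i (no swap)
  37 <= 60: advance i (no swap)
  12 <= 60: advance i (no swap)
  46 <= 60: advance i (no swap)
Place pivot at 4: [31, 37, 12, 46, 60, 84]

Partitioned: [31, 37, 12, 46, 60, 84]


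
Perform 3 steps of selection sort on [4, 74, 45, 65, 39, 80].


Initial: [4, 74, 45, 65, 39, 80]
Step 1: min=4 at 0
  Swap: [4, 74, 45, 65, 39, 80]
Step 2: min=39 at 4
  Swap: [4, 39, 45, 65, 74, 80]
Step 3: min=45 at 2
  Swap: [4, 39, 45, 65, 74, 80]

After 3 steps: [4, 39, 45, 65, 74, 80]


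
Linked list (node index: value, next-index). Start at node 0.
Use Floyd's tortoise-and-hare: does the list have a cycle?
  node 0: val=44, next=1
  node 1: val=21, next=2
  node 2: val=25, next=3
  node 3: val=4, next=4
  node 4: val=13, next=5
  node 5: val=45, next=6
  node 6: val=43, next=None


Floyd's tortoise (slow, +1) and hare (fast, +2):
  init: slow=0, fast=0
  step 1: slow=1, fast=2
  step 2: slow=2, fast=4
  step 3: slow=3, fast=6
  step 4: fast -> None, no cycle

Cycle: no


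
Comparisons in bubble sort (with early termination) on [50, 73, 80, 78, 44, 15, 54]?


Algorithm: bubble sort (with early termination)
Input: [50, 73, 80, 78, 44, 15, 54]
Sorted: [15, 44, 50, 54, 73, 78, 80]

21


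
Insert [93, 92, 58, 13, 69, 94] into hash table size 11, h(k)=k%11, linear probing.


Insert 93: h=5 -> slot 5
Insert 92: h=4 -> slot 4
Insert 58: h=3 -> slot 3
Insert 13: h=2 -> slot 2
Insert 69: h=3, 3 probes -> slot 6
Insert 94: h=6, 1 probes -> slot 7

Table: [None, None, 13, 58, 92, 93, 69, 94, None, None, None]


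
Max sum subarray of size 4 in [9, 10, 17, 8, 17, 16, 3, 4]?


[0:4]: 44
[1:5]: 52
[2:6]: 58
[3:7]: 44
[4:8]: 40

Max: 58 at [2:6]


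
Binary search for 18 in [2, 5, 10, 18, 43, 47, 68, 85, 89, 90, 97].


Step 1: lo=0, hi=10, mid=5, val=47
Step 2: lo=0, hi=4, mid=2, val=10
Step 3: lo=3, hi=4, mid=3, val=18

Found at index 3


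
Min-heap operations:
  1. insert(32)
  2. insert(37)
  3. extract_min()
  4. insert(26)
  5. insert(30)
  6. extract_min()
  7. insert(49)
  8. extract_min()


insert(32) -> [32]
insert(37) -> [32, 37]
extract_min()->32, [37]
insert(26) -> [26, 37]
insert(30) -> [26, 37, 30]
extract_min()->26, [30, 37]
insert(49) -> [30, 37, 49]
extract_min()->30, [37, 49]

Final heap: [37, 49]


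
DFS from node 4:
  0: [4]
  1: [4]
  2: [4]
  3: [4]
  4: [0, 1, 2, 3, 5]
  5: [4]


Visit 4, push [5, 3, 2, 1, 0]
Visit 0, push []
Visit 1, push []
Visit 2, push []
Visit 3, push []
Visit 5, push []

DFS order: [4, 0, 1, 2, 3, 5]


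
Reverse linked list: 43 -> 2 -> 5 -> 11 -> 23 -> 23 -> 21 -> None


Step 1: curr=43, set curr.next=prev(None) | reversed so far: 43
Step 2: curr=2, set curr.next=prev(43) | reversed so far: 2 -> 43
Step 3: curr=5, set curr.next=prev(2) | reversed so far: 5 -> 2 -> 43
Step 4: curr=11, set curr.next=prev(5) | reversed so far: 11 -> 5 -> 2 -> 43
Step 5: curr=23, set curr.next=prev(11) | reversed so far: 23 -> 11 -> 5 -> 2 -> 43
Step 6: curr=23, set curr.next=prev(23) | reversed so far: 23 -> 23 -> 11 -> 5 -> 2 -> 43
Step 7: curr=21, set curr.next=prev(23) | reversed so far: 21 -> 23 -> 23 -> 11 -> 5 -> 2 -> 43

21 -> 23 -> 23 -> 11 -> 5 -> 2 -> 43 -> None


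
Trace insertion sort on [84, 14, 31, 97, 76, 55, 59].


Initial: [84, 14, 31, 97, 76, 55, 59]
Insert 14: [14, 84, 31, 97, 76, 55, 59]
Insert 31: [14, 31, 84, 97, 76, 55, 59]
Insert 97: [14, 31, 84, 97, 76, 55, 59]
Insert 76: [14, 31, 76, 84, 97, 55, 59]
Insert 55: [14, 31, 55, 76, 84, 97, 59]
Insert 59: [14, 31, 55, 59, 76, 84, 97]

Sorted: [14, 31, 55, 59, 76, 84, 97]


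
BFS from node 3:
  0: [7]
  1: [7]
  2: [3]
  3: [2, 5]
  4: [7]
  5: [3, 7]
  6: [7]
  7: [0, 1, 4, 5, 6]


Visit 3, enqueue [2, 5]
Visit 2, enqueue []
Visit 5, enqueue [7]
Visit 7, enqueue [0, 1, 4, 6]
Visit 0, enqueue []
Visit 1, enqueue []
Visit 4, enqueue []
Visit 6, enqueue []

BFS order: [3, 2, 5, 7, 0, 1, 4, 6]


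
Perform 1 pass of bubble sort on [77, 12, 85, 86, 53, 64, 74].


Initial: [77, 12, 85, 86, 53, 64, 74]
Pass 1: [12, 77, 85, 53, 64, 74, 86] (4 swaps)

After 1 pass: [12, 77, 85, 53, 64, 74, 86]


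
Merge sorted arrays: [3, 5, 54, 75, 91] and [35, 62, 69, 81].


Take 3 from A
Take 5 from A
Take 35 from B
Take 54 from A
Take 62 from B
Take 69 from B
Take 75 from A
Take 81 from B

Merged: [3, 5, 35, 54, 62, 69, 75, 81, 91]


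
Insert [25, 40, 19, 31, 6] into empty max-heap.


Insert 25: [25]
Insert 40: [40, 25]
Insert 19: [40, 25, 19]
Insert 31: [40, 31, 19, 25]
Insert 6: [40, 31, 19, 25, 6]

Final heap: [40, 31, 19, 25, 6]


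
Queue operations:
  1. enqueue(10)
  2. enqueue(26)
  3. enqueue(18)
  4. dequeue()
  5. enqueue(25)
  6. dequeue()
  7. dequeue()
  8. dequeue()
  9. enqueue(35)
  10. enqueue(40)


enqueue(10) -> [10]
enqueue(26) -> [10, 26]
enqueue(18) -> [10, 26, 18]
dequeue()->10, [26, 18]
enqueue(25) -> [26, 18, 25]
dequeue()->26, [18, 25]
dequeue()->18, [25]
dequeue()->25, []
enqueue(35) -> [35]
enqueue(40) -> [35, 40]

Final queue: [35, 40]


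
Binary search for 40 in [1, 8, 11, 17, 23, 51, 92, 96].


Step 1: lo=0, hi=7, mid=3, val=17
Step 2: lo=4, hi=7, mid=5, val=51
Step 3: lo=4, hi=4, mid=4, val=23

Not found


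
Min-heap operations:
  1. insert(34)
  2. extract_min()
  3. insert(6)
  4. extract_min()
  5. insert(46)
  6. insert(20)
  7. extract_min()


insert(34) -> [34]
extract_min()->34, []
insert(6) -> [6]
extract_min()->6, []
insert(46) -> [46]
insert(20) -> [20, 46]
extract_min()->20, [46]

Final heap: [46]


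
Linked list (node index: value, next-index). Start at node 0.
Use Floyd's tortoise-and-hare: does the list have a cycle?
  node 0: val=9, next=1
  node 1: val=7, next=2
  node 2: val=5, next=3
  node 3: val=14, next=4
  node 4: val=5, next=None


Floyd's tortoise (slow, +1) and hare (fast, +2):
  init: slow=0, fast=0
  step 1: slow=1, fast=2
  step 2: slow=2, fast=4
  step 3: fast -> None, no cycle

Cycle: no


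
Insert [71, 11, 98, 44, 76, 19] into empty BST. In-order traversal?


Insert 71: root
Insert 11: L from 71
Insert 98: R from 71
Insert 44: L from 71 -> R from 11
Insert 76: R from 71 -> L from 98
Insert 19: L from 71 -> R from 11 -> L from 44

In-order: [11, 19, 44, 71, 76, 98]


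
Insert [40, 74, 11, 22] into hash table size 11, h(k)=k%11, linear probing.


Insert 40: h=7 -> slot 7
Insert 74: h=8 -> slot 8
Insert 11: h=0 -> slot 0
Insert 22: h=0, 1 probes -> slot 1

Table: [11, 22, None, None, None, None, None, 40, 74, None, None]


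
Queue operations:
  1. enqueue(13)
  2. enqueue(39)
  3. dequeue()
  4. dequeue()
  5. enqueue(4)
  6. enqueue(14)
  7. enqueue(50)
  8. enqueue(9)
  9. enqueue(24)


enqueue(13) -> [13]
enqueue(39) -> [13, 39]
dequeue()->13, [39]
dequeue()->39, []
enqueue(4) -> [4]
enqueue(14) -> [4, 14]
enqueue(50) -> [4, 14, 50]
enqueue(9) -> [4, 14, 50, 9]
enqueue(24) -> [4, 14, 50, 9, 24]

Final queue: [4, 14, 50, 9, 24]


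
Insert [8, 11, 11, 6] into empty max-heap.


Insert 8: [8]
Insert 11: [11, 8]
Insert 11: [11, 8, 11]
Insert 6: [11, 8, 11, 6]

Final heap: [11, 8, 11, 6]


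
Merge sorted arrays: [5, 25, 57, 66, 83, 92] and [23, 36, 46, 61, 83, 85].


Take 5 from A
Take 23 from B
Take 25 from A
Take 36 from B
Take 46 from B
Take 57 from A
Take 61 from B
Take 66 from A
Take 83 from A
Take 83 from B
Take 85 from B

Merged: [5, 23, 25, 36, 46, 57, 61, 66, 83, 83, 85, 92]


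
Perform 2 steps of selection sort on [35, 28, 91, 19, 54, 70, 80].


Initial: [35, 28, 91, 19, 54, 70, 80]
Step 1: min=19 at 3
  Swap: [19, 28, 91, 35, 54, 70, 80]
Step 2: min=28 at 1
  Swap: [19, 28, 91, 35, 54, 70, 80]

After 2 steps: [19, 28, 91, 35, 54, 70, 80]


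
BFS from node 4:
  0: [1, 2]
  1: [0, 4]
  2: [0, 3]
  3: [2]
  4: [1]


Visit 4, enqueue [1]
Visit 1, enqueue [0]
Visit 0, enqueue [2]
Visit 2, enqueue [3]
Visit 3, enqueue []

BFS order: [4, 1, 0, 2, 3]


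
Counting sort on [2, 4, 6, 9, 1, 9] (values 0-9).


Input: [2, 4, 6, 9, 1, 9]
Counts: [0, 1, 1, 0, 1, 0, 1, 0, 0, 2]

Sorted: [1, 2, 4, 6, 9, 9]


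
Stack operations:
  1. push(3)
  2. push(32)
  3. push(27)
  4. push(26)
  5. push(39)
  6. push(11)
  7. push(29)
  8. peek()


push(3) -> [3]
push(32) -> [3, 32]
push(27) -> [3, 32, 27]
push(26) -> [3, 32, 27, 26]
push(39) -> [3, 32, 27, 26, 39]
push(11) -> [3, 32, 27, 26, 39, 11]
push(29) -> [3, 32, 27, 26, 39, 11, 29]
peek()->29

Final stack: [3, 32, 27, 26, 39, 11, 29]


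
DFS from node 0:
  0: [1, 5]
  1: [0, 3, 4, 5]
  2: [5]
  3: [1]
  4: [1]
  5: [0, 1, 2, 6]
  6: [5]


Visit 0, push [5, 1]
Visit 1, push [5, 4, 3]
Visit 3, push []
Visit 4, push []
Visit 5, push [6, 2]
Visit 2, push []
Visit 6, push []

DFS order: [0, 1, 3, 4, 5, 2, 6]


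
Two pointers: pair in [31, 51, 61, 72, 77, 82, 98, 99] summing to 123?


lo=0(31)+hi=7(99)=130
lo=0(31)+hi=6(98)=129
lo=0(31)+hi=5(82)=113
lo=1(51)+hi=5(82)=133
lo=1(51)+hi=4(77)=128
lo=1(51)+hi=3(72)=123

Yes: 51+72=123


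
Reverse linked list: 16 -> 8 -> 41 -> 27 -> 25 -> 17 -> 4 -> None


Step 1: curr=16, set curr.next=prev(None) | reversed so far: 16
Step 2: curr=8, set curr.next=prev(16) | reversed so far: 8 -> 16
Step 3: curr=41, set curr.next=prev(8) | reversed so far: 41 -> 8 -> 16
Step 4: curr=27, set curr.next=prev(41) | reversed so far: 27 -> 41 -> 8 -> 16
Step 5: curr=25, set curr.next=prev(27) | reversed so far: 25 -> 27 -> 41 -> 8 -> 16
Step 6: curr=17, set curr.next=prev(25) | reversed so far: 17 -> 25 -> 27 -> 41 -> 8 -> 16
Step 7: curr=4, set curr.next=prev(17) | reversed so far: 4 -> 17 -> 25 -> 27 -> 41 -> 8 -> 16

4 -> 17 -> 25 -> 27 -> 41 -> 8 -> 16 -> None


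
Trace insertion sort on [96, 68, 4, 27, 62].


Initial: [96, 68, 4, 27, 62]
Insert 68: [68, 96, 4, 27, 62]
Insert 4: [4, 68, 96, 27, 62]
Insert 27: [4, 27, 68, 96, 62]
Insert 62: [4, 27, 62, 68, 96]

Sorted: [4, 27, 62, 68, 96]


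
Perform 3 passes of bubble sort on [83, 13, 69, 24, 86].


Initial: [83, 13, 69, 24, 86]
Pass 1: [13, 69, 24, 83, 86] (3 swaps)
Pass 2: [13, 24, 69, 83, 86] (1 swaps)
Pass 3: [13, 24, 69, 83, 86] (0 swaps)

After 3 passes: [13, 24, 69, 83, 86]


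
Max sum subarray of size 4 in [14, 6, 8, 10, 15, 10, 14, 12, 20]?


[0:4]: 38
[1:5]: 39
[2:6]: 43
[3:7]: 49
[4:8]: 51
[5:9]: 56

Max: 56 at [5:9]


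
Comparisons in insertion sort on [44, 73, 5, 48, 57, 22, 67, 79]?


Algorithm: insertion sort
Input: [44, 73, 5, 48, 57, 22, 67, 79]
Sorted: [5, 22, 44, 48, 57, 67, 73, 79]

15


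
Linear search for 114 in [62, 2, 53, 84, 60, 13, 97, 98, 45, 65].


i=0: 62!=114
i=1: 2!=114
i=2: 53!=114
i=3: 84!=114
i=4: 60!=114
i=5: 13!=114
i=6: 97!=114
i=7: 98!=114
i=8: 45!=114
i=9: 65!=114

Not found, 10 comps


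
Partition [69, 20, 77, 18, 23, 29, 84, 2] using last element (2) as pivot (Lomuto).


Pivot: 2
Place pivot at 0: [2, 20, 77, 18, 23, 29, 84, 69]

Partitioned: [2, 20, 77, 18, 23, 29, 84, 69]


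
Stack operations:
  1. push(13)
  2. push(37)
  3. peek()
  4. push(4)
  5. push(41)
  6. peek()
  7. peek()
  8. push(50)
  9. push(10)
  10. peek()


push(13) -> [13]
push(37) -> [13, 37]
peek()->37
push(4) -> [13, 37, 4]
push(41) -> [13, 37, 4, 41]
peek()->41
peek()->41
push(50) -> [13, 37, 4, 41, 50]
push(10) -> [13, 37, 4, 41, 50, 10]
peek()->10

Final stack: [13, 37, 4, 41, 50, 10]


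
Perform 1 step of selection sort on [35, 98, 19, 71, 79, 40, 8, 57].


Initial: [35, 98, 19, 71, 79, 40, 8, 57]
Step 1: min=8 at 6
  Swap: [8, 98, 19, 71, 79, 40, 35, 57]

After 1 step: [8, 98, 19, 71, 79, 40, 35, 57]


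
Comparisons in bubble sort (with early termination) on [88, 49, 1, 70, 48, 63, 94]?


Algorithm: bubble sort (with early termination)
Input: [88, 49, 1, 70, 48, 63, 94]
Sorted: [1, 48, 49, 63, 70, 88, 94]

18


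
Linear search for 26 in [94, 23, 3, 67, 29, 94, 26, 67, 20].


i=0: 94!=26
i=1: 23!=26
i=2: 3!=26
i=3: 67!=26
i=4: 29!=26
i=5: 94!=26
i=6: 26==26 found!

Found at 6, 7 comps


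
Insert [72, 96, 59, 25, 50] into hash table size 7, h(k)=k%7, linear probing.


Insert 72: h=2 -> slot 2
Insert 96: h=5 -> slot 5
Insert 59: h=3 -> slot 3
Insert 25: h=4 -> slot 4
Insert 50: h=1 -> slot 1

Table: [None, 50, 72, 59, 25, 96, None]


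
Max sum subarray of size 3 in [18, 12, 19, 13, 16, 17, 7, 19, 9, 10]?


[0:3]: 49
[1:4]: 44
[2:5]: 48
[3:6]: 46
[4:7]: 40
[5:8]: 43
[6:9]: 35
[7:10]: 38

Max: 49 at [0:3]


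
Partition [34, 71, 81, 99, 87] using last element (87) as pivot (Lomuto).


Pivot: 87
  34 <= 87: advance i (no swap)
  71 <= 87: advance i (no swap)
  81 <= 87: advance i (no swap)
Place pivot at 3: [34, 71, 81, 87, 99]

Partitioned: [34, 71, 81, 87, 99]


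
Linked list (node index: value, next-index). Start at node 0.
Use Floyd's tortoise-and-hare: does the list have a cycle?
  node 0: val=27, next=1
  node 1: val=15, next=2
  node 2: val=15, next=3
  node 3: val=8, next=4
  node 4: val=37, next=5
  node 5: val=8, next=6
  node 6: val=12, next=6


Floyd's tortoise (slow, +1) and hare (fast, +2):
  init: slow=0, fast=0
  step 1: slow=1, fast=2
  step 2: slow=2, fast=4
  step 3: slow=3, fast=6
  step 4: slow=4, fast=6
  step 5: slow=5, fast=6
  step 6: slow=6, fast=6
  slow == fast at node 6: cycle detected

Cycle: yes


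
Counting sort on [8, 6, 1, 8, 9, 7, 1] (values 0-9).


Input: [8, 6, 1, 8, 9, 7, 1]
Counts: [0, 2, 0, 0, 0, 0, 1, 1, 2, 1]

Sorted: [1, 1, 6, 7, 8, 8, 9]


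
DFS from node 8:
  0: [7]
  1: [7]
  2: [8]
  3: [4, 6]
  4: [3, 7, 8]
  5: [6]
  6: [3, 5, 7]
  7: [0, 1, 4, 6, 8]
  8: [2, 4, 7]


Visit 8, push [7, 4, 2]
Visit 2, push []
Visit 4, push [7, 3]
Visit 3, push [6]
Visit 6, push [7, 5]
Visit 5, push []
Visit 7, push [1, 0]
Visit 0, push []
Visit 1, push []

DFS order: [8, 2, 4, 3, 6, 5, 7, 0, 1]


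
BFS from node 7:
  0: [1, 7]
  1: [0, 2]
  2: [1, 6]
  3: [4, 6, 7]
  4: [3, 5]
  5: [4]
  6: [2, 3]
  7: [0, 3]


Visit 7, enqueue [0, 3]
Visit 0, enqueue [1]
Visit 3, enqueue [4, 6]
Visit 1, enqueue [2]
Visit 4, enqueue [5]
Visit 6, enqueue []
Visit 2, enqueue []
Visit 5, enqueue []

BFS order: [7, 0, 3, 1, 4, 6, 2, 5]


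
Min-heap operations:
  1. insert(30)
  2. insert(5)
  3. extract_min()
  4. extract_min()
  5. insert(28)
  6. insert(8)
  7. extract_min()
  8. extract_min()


insert(30) -> [30]
insert(5) -> [5, 30]
extract_min()->5, [30]
extract_min()->30, []
insert(28) -> [28]
insert(8) -> [8, 28]
extract_min()->8, [28]
extract_min()->28, []

Final heap: []


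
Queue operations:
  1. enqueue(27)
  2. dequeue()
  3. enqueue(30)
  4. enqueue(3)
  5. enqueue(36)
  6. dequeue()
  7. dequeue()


enqueue(27) -> [27]
dequeue()->27, []
enqueue(30) -> [30]
enqueue(3) -> [30, 3]
enqueue(36) -> [30, 3, 36]
dequeue()->30, [3, 36]
dequeue()->3, [36]

Final queue: [36]


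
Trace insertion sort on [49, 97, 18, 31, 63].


Initial: [49, 97, 18, 31, 63]
Insert 97: [49, 97, 18, 31, 63]
Insert 18: [18, 49, 97, 31, 63]
Insert 31: [18, 31, 49, 97, 63]
Insert 63: [18, 31, 49, 63, 97]

Sorted: [18, 31, 49, 63, 97]


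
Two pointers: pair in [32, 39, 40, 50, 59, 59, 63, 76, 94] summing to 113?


lo=0(32)+hi=8(94)=126
lo=0(32)+hi=7(76)=108
lo=1(39)+hi=7(76)=115
lo=1(39)+hi=6(63)=102
lo=2(40)+hi=6(63)=103
lo=3(50)+hi=6(63)=113

Yes: 50+63=113


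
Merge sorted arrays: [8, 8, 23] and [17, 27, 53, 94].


Take 8 from A
Take 8 from A
Take 17 from B
Take 23 from A

Merged: [8, 8, 17, 23, 27, 53, 94]


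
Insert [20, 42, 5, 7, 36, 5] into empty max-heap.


Insert 20: [20]
Insert 42: [42, 20]
Insert 5: [42, 20, 5]
Insert 7: [42, 20, 5, 7]
Insert 36: [42, 36, 5, 7, 20]
Insert 5: [42, 36, 5, 7, 20, 5]

Final heap: [42, 36, 5, 7, 20, 5]


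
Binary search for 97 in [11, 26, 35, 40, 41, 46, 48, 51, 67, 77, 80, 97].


Step 1: lo=0, hi=11, mid=5, val=46
Step 2: lo=6, hi=11, mid=8, val=67
Step 3: lo=9, hi=11, mid=10, val=80
Step 4: lo=11, hi=11, mid=11, val=97

Found at index 11


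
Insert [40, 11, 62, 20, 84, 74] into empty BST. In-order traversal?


Insert 40: root
Insert 11: L from 40
Insert 62: R from 40
Insert 20: L from 40 -> R from 11
Insert 84: R from 40 -> R from 62
Insert 74: R from 40 -> R from 62 -> L from 84

In-order: [11, 20, 40, 62, 74, 84]


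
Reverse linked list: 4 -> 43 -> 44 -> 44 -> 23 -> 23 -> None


Step 1: curr=4, set curr.next=prev(None) | reversed so far: 4
Step 2: curr=43, set curr.next=prev(4) | reversed so far: 43 -> 4
Step 3: curr=44, set curr.next=prev(43) | reversed so far: 44 -> 43 -> 4
Step 4: curr=44, set curr.next=prev(44) | reversed so far: 44 -> 44 -> 43 -> 4
Step 5: curr=23, set curr.next=prev(44) | reversed so far: 23 -> 44 -> 44 -> 43 -> 4
Step 6: curr=23, set curr.next=prev(23) | reversed so far: 23 -> 23 -> 44 -> 44 -> 43 -> 4

23 -> 23 -> 44 -> 44 -> 43 -> 4 -> None


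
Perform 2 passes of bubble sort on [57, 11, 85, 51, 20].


Initial: [57, 11, 85, 51, 20]
Pass 1: [11, 57, 51, 20, 85] (3 swaps)
Pass 2: [11, 51, 20, 57, 85] (2 swaps)

After 2 passes: [11, 51, 20, 57, 85]


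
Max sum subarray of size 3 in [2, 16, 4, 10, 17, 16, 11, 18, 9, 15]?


[0:3]: 22
[1:4]: 30
[2:5]: 31
[3:6]: 43
[4:7]: 44
[5:8]: 45
[6:9]: 38
[7:10]: 42

Max: 45 at [5:8]


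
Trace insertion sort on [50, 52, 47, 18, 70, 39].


Initial: [50, 52, 47, 18, 70, 39]
Insert 52: [50, 52, 47, 18, 70, 39]
Insert 47: [47, 50, 52, 18, 70, 39]
Insert 18: [18, 47, 50, 52, 70, 39]
Insert 70: [18, 47, 50, 52, 70, 39]
Insert 39: [18, 39, 47, 50, 52, 70]

Sorted: [18, 39, 47, 50, 52, 70]


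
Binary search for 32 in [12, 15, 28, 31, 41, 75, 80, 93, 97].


Step 1: lo=0, hi=8, mid=4, val=41
Step 2: lo=0, hi=3, mid=1, val=15
Step 3: lo=2, hi=3, mid=2, val=28
Step 4: lo=3, hi=3, mid=3, val=31

Not found


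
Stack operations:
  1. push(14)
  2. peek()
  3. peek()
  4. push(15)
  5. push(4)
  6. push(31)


push(14) -> [14]
peek()->14
peek()->14
push(15) -> [14, 15]
push(4) -> [14, 15, 4]
push(31) -> [14, 15, 4, 31]

Final stack: [14, 15, 4, 31]


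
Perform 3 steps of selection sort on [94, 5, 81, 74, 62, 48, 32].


Initial: [94, 5, 81, 74, 62, 48, 32]
Step 1: min=5 at 1
  Swap: [5, 94, 81, 74, 62, 48, 32]
Step 2: min=32 at 6
  Swap: [5, 32, 81, 74, 62, 48, 94]
Step 3: min=48 at 5
  Swap: [5, 32, 48, 74, 62, 81, 94]

After 3 steps: [5, 32, 48, 74, 62, 81, 94]


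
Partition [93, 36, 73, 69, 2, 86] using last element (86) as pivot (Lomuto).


Pivot: 86
  36 <= 86: swap -> [36, 93, 73, 69, 2, 86]
  73 <= 86: swap -> [36, 73, 93, 69, 2, 86]
  69 <= 86: swap -> [36, 73, 69, 93, 2, 86]
  2 <= 86: swap -> [36, 73, 69, 2, 93, 86]
Place pivot at 4: [36, 73, 69, 2, 86, 93]

Partitioned: [36, 73, 69, 2, 86, 93]


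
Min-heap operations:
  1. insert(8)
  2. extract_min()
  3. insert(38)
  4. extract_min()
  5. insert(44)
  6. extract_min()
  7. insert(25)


insert(8) -> [8]
extract_min()->8, []
insert(38) -> [38]
extract_min()->38, []
insert(44) -> [44]
extract_min()->44, []
insert(25) -> [25]

Final heap: [25]


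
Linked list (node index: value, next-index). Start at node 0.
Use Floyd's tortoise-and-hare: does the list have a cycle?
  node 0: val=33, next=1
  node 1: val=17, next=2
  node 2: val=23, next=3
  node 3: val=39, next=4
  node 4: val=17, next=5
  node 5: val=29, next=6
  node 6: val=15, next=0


Floyd's tortoise (slow, +1) and hare (fast, +2):
  init: slow=0, fast=0
  step 1: slow=1, fast=2
  step 2: slow=2, fast=4
  step 3: slow=3, fast=6
  step 4: slow=4, fast=1
  step 5: slow=5, fast=3
  step 6: slow=6, fast=5
  step 7: slow=0, fast=0
  slow == fast at node 0: cycle detected

Cycle: yes


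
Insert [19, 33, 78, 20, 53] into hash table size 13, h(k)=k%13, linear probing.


Insert 19: h=6 -> slot 6
Insert 33: h=7 -> slot 7
Insert 78: h=0 -> slot 0
Insert 20: h=7, 1 probes -> slot 8
Insert 53: h=1 -> slot 1

Table: [78, 53, None, None, None, None, 19, 33, 20, None, None, None, None]


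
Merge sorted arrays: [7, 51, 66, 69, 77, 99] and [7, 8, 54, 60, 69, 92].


Take 7 from A
Take 7 from B
Take 8 from B
Take 51 from A
Take 54 from B
Take 60 from B
Take 66 from A
Take 69 from A
Take 69 from B
Take 77 from A
Take 92 from B

Merged: [7, 7, 8, 51, 54, 60, 66, 69, 69, 77, 92, 99]


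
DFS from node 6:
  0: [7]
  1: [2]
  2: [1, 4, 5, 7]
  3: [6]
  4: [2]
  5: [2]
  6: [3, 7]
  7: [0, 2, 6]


Visit 6, push [7, 3]
Visit 3, push []
Visit 7, push [2, 0]
Visit 0, push []
Visit 2, push [5, 4, 1]
Visit 1, push []
Visit 4, push []
Visit 5, push []

DFS order: [6, 3, 7, 0, 2, 1, 4, 5]


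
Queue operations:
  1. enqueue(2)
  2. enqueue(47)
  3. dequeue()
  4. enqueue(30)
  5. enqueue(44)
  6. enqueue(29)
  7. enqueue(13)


enqueue(2) -> [2]
enqueue(47) -> [2, 47]
dequeue()->2, [47]
enqueue(30) -> [47, 30]
enqueue(44) -> [47, 30, 44]
enqueue(29) -> [47, 30, 44, 29]
enqueue(13) -> [47, 30, 44, 29, 13]

Final queue: [47, 30, 44, 29, 13]


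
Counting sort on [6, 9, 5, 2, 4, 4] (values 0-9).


Input: [6, 9, 5, 2, 4, 4]
Counts: [0, 0, 1, 0, 2, 1, 1, 0, 0, 1]

Sorted: [2, 4, 4, 5, 6, 9]


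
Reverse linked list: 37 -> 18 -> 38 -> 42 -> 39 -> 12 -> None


Step 1: curr=37, set curr.next=prev(None) | reversed so far: 37
Step 2: curr=18, set curr.next=prev(37) | reversed so far: 18 -> 37
Step 3: curr=38, set curr.next=prev(18) | reversed so far: 38 -> 18 -> 37
Step 4: curr=42, set curr.next=prev(38) | reversed so far: 42 -> 38 -> 18 -> 37
Step 5: curr=39, set curr.next=prev(42) | reversed so far: 39 -> 42 -> 38 -> 18 -> 37
Step 6: curr=12, set curr.next=prev(39) | reversed so far: 12 -> 39 -> 42 -> 38 -> 18 -> 37

12 -> 39 -> 42 -> 38 -> 18 -> 37 -> None


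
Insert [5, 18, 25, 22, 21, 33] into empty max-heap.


Insert 5: [5]
Insert 18: [18, 5]
Insert 25: [25, 5, 18]
Insert 22: [25, 22, 18, 5]
Insert 21: [25, 22, 18, 5, 21]
Insert 33: [33, 22, 25, 5, 21, 18]

Final heap: [33, 22, 25, 5, 21, 18]


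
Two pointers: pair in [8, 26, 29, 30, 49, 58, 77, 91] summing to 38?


lo=0(8)+hi=7(91)=99
lo=0(8)+hi=6(77)=85
lo=0(8)+hi=5(58)=66
lo=0(8)+hi=4(49)=57
lo=0(8)+hi=3(30)=38

Yes: 8+30=38


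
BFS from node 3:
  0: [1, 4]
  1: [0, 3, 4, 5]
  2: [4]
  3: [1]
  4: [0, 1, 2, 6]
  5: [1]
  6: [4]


Visit 3, enqueue [1]
Visit 1, enqueue [0, 4, 5]
Visit 0, enqueue []
Visit 4, enqueue [2, 6]
Visit 5, enqueue []
Visit 2, enqueue []
Visit 6, enqueue []

BFS order: [3, 1, 0, 4, 5, 2, 6]


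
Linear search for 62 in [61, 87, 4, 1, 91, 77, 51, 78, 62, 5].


i=0: 61!=62
i=1: 87!=62
i=2: 4!=62
i=3: 1!=62
i=4: 91!=62
i=5: 77!=62
i=6: 51!=62
i=7: 78!=62
i=8: 62==62 found!

Found at 8, 9 comps


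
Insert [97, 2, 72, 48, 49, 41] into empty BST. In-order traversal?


Insert 97: root
Insert 2: L from 97
Insert 72: L from 97 -> R from 2
Insert 48: L from 97 -> R from 2 -> L from 72
Insert 49: L from 97 -> R from 2 -> L from 72 -> R from 48
Insert 41: L from 97 -> R from 2 -> L from 72 -> L from 48

In-order: [2, 41, 48, 49, 72, 97]


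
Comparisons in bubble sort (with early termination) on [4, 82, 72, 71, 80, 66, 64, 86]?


Algorithm: bubble sort (with early termination)
Input: [4, 82, 72, 71, 80, 66, 64, 86]
Sorted: [4, 64, 66, 71, 72, 80, 82, 86]

27


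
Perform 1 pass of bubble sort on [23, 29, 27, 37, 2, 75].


Initial: [23, 29, 27, 37, 2, 75]
Pass 1: [23, 27, 29, 2, 37, 75] (2 swaps)

After 1 pass: [23, 27, 29, 2, 37, 75]


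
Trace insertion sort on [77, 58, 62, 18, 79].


Initial: [77, 58, 62, 18, 79]
Insert 58: [58, 77, 62, 18, 79]
Insert 62: [58, 62, 77, 18, 79]
Insert 18: [18, 58, 62, 77, 79]
Insert 79: [18, 58, 62, 77, 79]

Sorted: [18, 58, 62, 77, 79]


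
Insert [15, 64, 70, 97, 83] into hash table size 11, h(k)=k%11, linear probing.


Insert 15: h=4 -> slot 4
Insert 64: h=9 -> slot 9
Insert 70: h=4, 1 probes -> slot 5
Insert 97: h=9, 1 probes -> slot 10
Insert 83: h=6 -> slot 6

Table: [None, None, None, None, 15, 70, 83, None, None, 64, 97]


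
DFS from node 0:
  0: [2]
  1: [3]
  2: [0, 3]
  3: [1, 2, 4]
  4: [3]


Visit 0, push [2]
Visit 2, push [3]
Visit 3, push [4, 1]
Visit 1, push []
Visit 4, push []

DFS order: [0, 2, 3, 1, 4]


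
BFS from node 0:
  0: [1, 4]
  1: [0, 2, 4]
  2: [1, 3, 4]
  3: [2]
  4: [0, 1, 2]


Visit 0, enqueue [1, 4]
Visit 1, enqueue [2]
Visit 4, enqueue []
Visit 2, enqueue [3]
Visit 3, enqueue []

BFS order: [0, 1, 4, 2, 3]


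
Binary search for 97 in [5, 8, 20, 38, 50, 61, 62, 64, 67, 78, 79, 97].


Step 1: lo=0, hi=11, mid=5, val=61
Step 2: lo=6, hi=11, mid=8, val=67
Step 3: lo=9, hi=11, mid=10, val=79
Step 4: lo=11, hi=11, mid=11, val=97

Found at index 11


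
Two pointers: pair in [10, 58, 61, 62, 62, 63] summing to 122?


lo=0(10)+hi=5(63)=73
lo=1(58)+hi=5(63)=121
lo=2(61)+hi=5(63)=124
lo=2(61)+hi=4(62)=123
lo=2(61)+hi=3(62)=123

No pair found


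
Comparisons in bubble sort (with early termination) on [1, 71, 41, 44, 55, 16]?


Algorithm: bubble sort (with early termination)
Input: [1, 71, 41, 44, 55, 16]
Sorted: [1, 16, 41, 44, 55, 71]

15


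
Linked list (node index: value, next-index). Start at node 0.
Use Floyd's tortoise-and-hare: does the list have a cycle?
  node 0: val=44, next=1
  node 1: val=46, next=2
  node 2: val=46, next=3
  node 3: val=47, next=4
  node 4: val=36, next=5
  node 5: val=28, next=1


Floyd's tortoise (slow, +1) and hare (fast, +2):
  init: slow=0, fast=0
  step 1: slow=1, fast=2
  step 2: slow=2, fast=4
  step 3: slow=3, fast=1
  step 4: slow=4, fast=3
  step 5: slow=5, fast=5
  slow == fast at node 5: cycle detected

Cycle: yes


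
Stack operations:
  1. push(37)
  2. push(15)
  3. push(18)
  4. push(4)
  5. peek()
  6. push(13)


push(37) -> [37]
push(15) -> [37, 15]
push(18) -> [37, 15, 18]
push(4) -> [37, 15, 18, 4]
peek()->4
push(13) -> [37, 15, 18, 4, 13]

Final stack: [37, 15, 18, 4, 13]


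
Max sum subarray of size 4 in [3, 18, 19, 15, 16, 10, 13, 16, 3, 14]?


[0:4]: 55
[1:5]: 68
[2:6]: 60
[3:7]: 54
[4:8]: 55
[5:9]: 42
[6:10]: 46

Max: 68 at [1:5]


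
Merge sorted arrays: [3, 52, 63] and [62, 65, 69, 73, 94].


Take 3 from A
Take 52 from A
Take 62 from B
Take 63 from A

Merged: [3, 52, 62, 63, 65, 69, 73, 94]


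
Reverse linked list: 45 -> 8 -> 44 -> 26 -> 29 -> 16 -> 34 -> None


Step 1: curr=45, set curr.next=prev(None) | reversed so far: 45
Step 2: curr=8, set curr.next=prev(45) | reversed so far: 8 -> 45
Step 3: curr=44, set curr.next=prev(8) | reversed so far: 44 -> 8 -> 45
Step 4: curr=26, set curr.next=prev(44) | reversed so far: 26 -> 44 -> 8 -> 45
Step 5: curr=29, set curr.next=prev(26) | reversed so far: 29 -> 26 -> 44 -> 8 -> 45
Step 6: curr=16, set curr.next=prev(29) | reversed so far: 16 -> 29 -> 26 -> 44 -> 8 -> 45
Step 7: curr=34, set curr.next=prev(16) | reversed so far: 34 -> 16 -> 29 -> 26 -> 44 -> 8 -> 45

34 -> 16 -> 29 -> 26 -> 44 -> 8 -> 45 -> None


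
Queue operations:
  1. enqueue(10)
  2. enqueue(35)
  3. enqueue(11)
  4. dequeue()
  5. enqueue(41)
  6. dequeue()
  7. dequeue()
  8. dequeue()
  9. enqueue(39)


enqueue(10) -> [10]
enqueue(35) -> [10, 35]
enqueue(11) -> [10, 35, 11]
dequeue()->10, [35, 11]
enqueue(41) -> [35, 11, 41]
dequeue()->35, [11, 41]
dequeue()->11, [41]
dequeue()->41, []
enqueue(39) -> [39]

Final queue: [39]


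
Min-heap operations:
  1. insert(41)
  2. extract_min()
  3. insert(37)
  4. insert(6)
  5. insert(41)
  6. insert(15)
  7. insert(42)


insert(41) -> [41]
extract_min()->41, []
insert(37) -> [37]
insert(6) -> [6, 37]
insert(41) -> [6, 37, 41]
insert(15) -> [6, 15, 41, 37]
insert(42) -> [6, 15, 41, 37, 42]

Final heap: [6, 15, 41, 37, 42]


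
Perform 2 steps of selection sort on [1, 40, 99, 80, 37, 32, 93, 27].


Initial: [1, 40, 99, 80, 37, 32, 93, 27]
Step 1: min=1 at 0
  Swap: [1, 40, 99, 80, 37, 32, 93, 27]
Step 2: min=27 at 7
  Swap: [1, 27, 99, 80, 37, 32, 93, 40]

After 2 steps: [1, 27, 99, 80, 37, 32, 93, 40]


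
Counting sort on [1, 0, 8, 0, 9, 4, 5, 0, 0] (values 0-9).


Input: [1, 0, 8, 0, 9, 4, 5, 0, 0]
Counts: [4, 1, 0, 0, 1, 1, 0, 0, 1, 1]

Sorted: [0, 0, 0, 0, 1, 4, 5, 8, 9]


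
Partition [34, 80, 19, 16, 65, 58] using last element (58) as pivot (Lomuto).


Pivot: 58
  34 <= 58: advance i (no swap)
  19 <= 58: swap -> [34, 19, 80, 16, 65, 58]
  16 <= 58: swap -> [34, 19, 16, 80, 65, 58]
Place pivot at 3: [34, 19, 16, 58, 65, 80]

Partitioned: [34, 19, 16, 58, 65, 80]


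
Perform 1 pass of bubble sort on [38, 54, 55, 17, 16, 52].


Initial: [38, 54, 55, 17, 16, 52]
Pass 1: [38, 54, 17, 16, 52, 55] (3 swaps)

After 1 pass: [38, 54, 17, 16, 52, 55]


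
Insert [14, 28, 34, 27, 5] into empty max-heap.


Insert 14: [14]
Insert 28: [28, 14]
Insert 34: [34, 14, 28]
Insert 27: [34, 27, 28, 14]
Insert 5: [34, 27, 28, 14, 5]

Final heap: [34, 27, 28, 14, 5]


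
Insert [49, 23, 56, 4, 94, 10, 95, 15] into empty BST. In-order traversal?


Insert 49: root
Insert 23: L from 49
Insert 56: R from 49
Insert 4: L from 49 -> L from 23
Insert 94: R from 49 -> R from 56
Insert 10: L from 49 -> L from 23 -> R from 4
Insert 95: R from 49 -> R from 56 -> R from 94
Insert 15: L from 49 -> L from 23 -> R from 4 -> R from 10

In-order: [4, 10, 15, 23, 49, 56, 94, 95]


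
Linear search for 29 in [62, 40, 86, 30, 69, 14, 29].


i=0: 62!=29
i=1: 40!=29
i=2: 86!=29
i=3: 30!=29
i=4: 69!=29
i=5: 14!=29
i=6: 29==29 found!

Found at 6, 7 comps


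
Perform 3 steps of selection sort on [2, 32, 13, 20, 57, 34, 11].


Initial: [2, 32, 13, 20, 57, 34, 11]
Step 1: min=2 at 0
  Swap: [2, 32, 13, 20, 57, 34, 11]
Step 2: min=11 at 6
  Swap: [2, 11, 13, 20, 57, 34, 32]
Step 3: min=13 at 2
  Swap: [2, 11, 13, 20, 57, 34, 32]

After 3 steps: [2, 11, 13, 20, 57, 34, 32]


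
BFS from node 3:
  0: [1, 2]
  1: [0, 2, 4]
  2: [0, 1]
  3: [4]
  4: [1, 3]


Visit 3, enqueue [4]
Visit 4, enqueue [1]
Visit 1, enqueue [0, 2]
Visit 0, enqueue []
Visit 2, enqueue []

BFS order: [3, 4, 1, 0, 2]


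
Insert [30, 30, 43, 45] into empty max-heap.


Insert 30: [30]
Insert 30: [30, 30]
Insert 43: [43, 30, 30]
Insert 45: [45, 43, 30, 30]

Final heap: [45, 43, 30, 30]


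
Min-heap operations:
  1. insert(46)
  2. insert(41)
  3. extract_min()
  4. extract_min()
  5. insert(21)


insert(46) -> [46]
insert(41) -> [41, 46]
extract_min()->41, [46]
extract_min()->46, []
insert(21) -> [21]

Final heap: [21]


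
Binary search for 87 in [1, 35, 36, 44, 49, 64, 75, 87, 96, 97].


Step 1: lo=0, hi=9, mid=4, val=49
Step 2: lo=5, hi=9, mid=7, val=87

Found at index 7


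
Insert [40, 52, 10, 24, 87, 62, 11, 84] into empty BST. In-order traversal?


Insert 40: root
Insert 52: R from 40
Insert 10: L from 40
Insert 24: L from 40 -> R from 10
Insert 87: R from 40 -> R from 52
Insert 62: R from 40 -> R from 52 -> L from 87
Insert 11: L from 40 -> R from 10 -> L from 24
Insert 84: R from 40 -> R from 52 -> L from 87 -> R from 62

In-order: [10, 11, 24, 40, 52, 62, 84, 87]


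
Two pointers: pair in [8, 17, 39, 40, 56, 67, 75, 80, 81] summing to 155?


lo=0(8)+hi=8(81)=89
lo=1(17)+hi=8(81)=98
lo=2(39)+hi=8(81)=120
lo=3(40)+hi=8(81)=121
lo=4(56)+hi=8(81)=137
lo=5(67)+hi=8(81)=148
lo=6(75)+hi=8(81)=156
lo=6(75)+hi=7(80)=155

Yes: 75+80=155


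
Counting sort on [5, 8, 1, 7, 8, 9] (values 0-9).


Input: [5, 8, 1, 7, 8, 9]
Counts: [0, 1, 0, 0, 0, 1, 0, 1, 2, 1]

Sorted: [1, 5, 7, 8, 8, 9]


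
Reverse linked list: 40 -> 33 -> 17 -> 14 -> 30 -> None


Step 1: curr=40, set curr.next=prev(None) | reversed so far: 40
Step 2: curr=33, set curr.next=prev(40) | reversed so far: 33 -> 40
Step 3: curr=17, set curr.next=prev(33) | reversed so far: 17 -> 33 -> 40
Step 4: curr=14, set curr.next=prev(17) | reversed so far: 14 -> 17 -> 33 -> 40
Step 5: curr=30, set curr.next=prev(14) | reversed so far: 30 -> 14 -> 17 -> 33 -> 40

30 -> 14 -> 17 -> 33 -> 40 -> None


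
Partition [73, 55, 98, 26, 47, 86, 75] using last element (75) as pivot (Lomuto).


Pivot: 75
  73 <= 75: advance i (no swap)
  55 <= 75: advance i (no swap)
  26 <= 75: swap -> [73, 55, 26, 98, 47, 86, 75]
  47 <= 75: swap -> [73, 55, 26, 47, 98, 86, 75]
Place pivot at 4: [73, 55, 26, 47, 75, 86, 98]

Partitioned: [73, 55, 26, 47, 75, 86, 98]


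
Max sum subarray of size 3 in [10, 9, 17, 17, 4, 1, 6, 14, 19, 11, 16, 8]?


[0:3]: 36
[1:4]: 43
[2:5]: 38
[3:6]: 22
[4:7]: 11
[5:8]: 21
[6:9]: 39
[7:10]: 44
[8:11]: 46
[9:12]: 35

Max: 46 at [8:11]
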